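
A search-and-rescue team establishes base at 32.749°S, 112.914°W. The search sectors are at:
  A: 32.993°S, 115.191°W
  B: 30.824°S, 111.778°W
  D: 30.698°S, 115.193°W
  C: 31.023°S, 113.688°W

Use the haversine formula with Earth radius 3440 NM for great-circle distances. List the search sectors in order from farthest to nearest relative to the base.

Distances from the base:
D 30.698°S, 115.193°W: 169.4 NM
B 30.824°S, 111.778°W: 129.3 NM
A 32.993°S, 115.191°W: 115.7 NM
C 31.023°S, 113.688°W: 110.9 NM

D, B, A, C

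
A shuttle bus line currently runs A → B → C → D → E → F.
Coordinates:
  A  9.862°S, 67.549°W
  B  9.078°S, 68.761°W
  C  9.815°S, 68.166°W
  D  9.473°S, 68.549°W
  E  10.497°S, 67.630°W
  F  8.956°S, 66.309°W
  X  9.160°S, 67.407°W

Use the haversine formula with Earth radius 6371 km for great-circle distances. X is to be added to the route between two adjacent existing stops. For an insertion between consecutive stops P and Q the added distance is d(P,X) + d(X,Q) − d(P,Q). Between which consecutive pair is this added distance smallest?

Added distance for inserting X between each consecutive pair:
A–B: 69.6 km
B–C: 154.8 km
C–D: 184.0 km
D–E: 128.8 km
E–F: 49.0 km
Smallest added distance is 49.0 km, inserting between E and F.

between E and F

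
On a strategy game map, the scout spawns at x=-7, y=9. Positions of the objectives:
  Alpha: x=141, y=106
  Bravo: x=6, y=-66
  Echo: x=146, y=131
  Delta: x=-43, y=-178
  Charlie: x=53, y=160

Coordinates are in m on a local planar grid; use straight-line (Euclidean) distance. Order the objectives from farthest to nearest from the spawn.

Echo, Delta, Alpha, Charlie, Bravo

Computing each straight-line distance from x=-7, y=9:
Echo x=146, y=131: 195.7 m
Delta x=-43, y=-178: 190.4 m
Alpha x=141, y=106: 177.0 m
Charlie x=53, y=160: 162.5 m
Bravo x=6, y=-66: 76.1 m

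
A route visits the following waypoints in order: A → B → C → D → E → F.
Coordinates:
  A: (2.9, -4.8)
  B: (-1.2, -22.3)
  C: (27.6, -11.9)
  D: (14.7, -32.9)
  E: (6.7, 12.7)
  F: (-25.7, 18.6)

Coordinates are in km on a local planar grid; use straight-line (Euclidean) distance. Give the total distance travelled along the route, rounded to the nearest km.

Leg distances:
A→B: 18.0 km  (cumulative 18.0 km)
B→C: 30.6 km  (cumulative 48.6 km)
C→D: 24.6 km  (cumulative 73.2 km)
D→E: 46.3 km  (cumulative 119.5 km)
E→F: 32.9 km  (cumulative 152.5 km)
Total route length ≈ 152 km.

152 km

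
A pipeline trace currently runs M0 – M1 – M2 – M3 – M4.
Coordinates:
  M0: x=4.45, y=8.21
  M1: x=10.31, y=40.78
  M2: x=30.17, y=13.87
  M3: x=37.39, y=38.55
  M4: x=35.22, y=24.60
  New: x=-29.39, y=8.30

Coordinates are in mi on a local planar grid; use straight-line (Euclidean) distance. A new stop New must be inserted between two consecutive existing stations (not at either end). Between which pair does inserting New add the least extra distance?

Added distance for inserting New between each consecutive pair:
M0–M1: 52.0 mi
M1–M2: 77.7 mi
M2–M3: 107.4 mi
M3–M4: 125.8 mi
Smallest added distance is 52.0 mi, inserting between M0 and M1.

between M0 and M1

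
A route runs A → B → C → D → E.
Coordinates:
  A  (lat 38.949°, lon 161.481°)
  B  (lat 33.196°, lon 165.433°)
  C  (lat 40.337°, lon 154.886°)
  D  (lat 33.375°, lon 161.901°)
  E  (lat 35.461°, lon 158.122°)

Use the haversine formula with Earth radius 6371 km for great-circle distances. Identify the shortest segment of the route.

Leg distances:
A→B: 731.5 km
B→C: 1228.5 km
C→D: 993.7 km
D→E: 417.0 km
The shortest leg is D–E at 417.0 km.

D–E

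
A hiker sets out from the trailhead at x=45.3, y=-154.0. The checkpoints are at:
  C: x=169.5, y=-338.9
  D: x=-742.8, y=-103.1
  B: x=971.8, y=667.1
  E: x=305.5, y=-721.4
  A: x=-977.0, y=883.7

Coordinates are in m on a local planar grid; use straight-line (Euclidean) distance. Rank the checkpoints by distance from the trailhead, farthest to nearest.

Distances from the trailhead:
A x=-977.0, y=883.7: 1456.7 m
B x=971.8, y=667.1: 1238.0 m
D x=-742.8, y=-103.1: 789.7 m
E x=305.5, y=-721.4: 624.2 m
C x=169.5, y=-338.9: 222.7 m

A, B, D, E, C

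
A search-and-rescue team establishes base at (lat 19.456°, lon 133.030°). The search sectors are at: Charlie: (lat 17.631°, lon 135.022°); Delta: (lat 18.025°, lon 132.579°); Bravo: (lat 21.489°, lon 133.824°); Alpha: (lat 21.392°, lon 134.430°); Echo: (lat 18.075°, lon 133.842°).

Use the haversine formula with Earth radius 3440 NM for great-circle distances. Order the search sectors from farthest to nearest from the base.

Computing each great-circle distance from (lat 19.456°, lon 133.030°):
Charlie (lat 17.631°, lon 135.022°): 157.7 NM
Alpha (lat 21.392°, lon 134.430°): 140.4 NM
Bravo (lat 21.489°, lon 133.824°): 130.0 NM
Echo (lat 18.075°, lon 133.842°): 94.9 NM
Delta (lat 18.025°, lon 132.579°): 89.7 NM

Charlie, Alpha, Bravo, Echo, Delta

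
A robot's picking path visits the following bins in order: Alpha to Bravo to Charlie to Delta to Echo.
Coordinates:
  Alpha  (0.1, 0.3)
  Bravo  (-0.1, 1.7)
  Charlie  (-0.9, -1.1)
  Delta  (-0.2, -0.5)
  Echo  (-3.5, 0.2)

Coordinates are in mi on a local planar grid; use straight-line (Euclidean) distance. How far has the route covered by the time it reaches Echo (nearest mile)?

Leg distances:
Alpha→Bravo: 1.4 mi  (cumulative 1.4 mi)
Bravo→Charlie: 2.9 mi  (cumulative 4.3 mi)
Charlie→Delta: 0.9 mi  (cumulative 5.2 mi)
Delta→Echo: 3.4 mi  (cumulative 8.6 mi)
Cumulative distance at Echo ≈ 9 mi.

9 mi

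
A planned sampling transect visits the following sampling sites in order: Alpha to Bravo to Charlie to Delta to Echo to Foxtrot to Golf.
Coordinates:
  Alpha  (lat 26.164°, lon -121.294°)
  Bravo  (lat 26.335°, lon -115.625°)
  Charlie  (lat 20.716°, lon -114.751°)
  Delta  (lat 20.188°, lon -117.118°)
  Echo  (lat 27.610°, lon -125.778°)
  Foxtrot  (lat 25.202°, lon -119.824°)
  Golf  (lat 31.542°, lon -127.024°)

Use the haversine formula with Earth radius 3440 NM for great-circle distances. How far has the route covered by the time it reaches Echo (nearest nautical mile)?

Leg distances:
Alpha→Bravo: 305.4 NM  (cumulative 305.4 NM)
Bravo→Charlie: 340.8 NM  (cumulative 646.2 NM)
Charlie→Delta: 136.9 NM  (cumulative 783.1 NM)
Delta→Echo: 651.1 NM  (cumulative 1434.2 NM)
Cumulative distance at Echo ≈ 1434 NM.

1434 NM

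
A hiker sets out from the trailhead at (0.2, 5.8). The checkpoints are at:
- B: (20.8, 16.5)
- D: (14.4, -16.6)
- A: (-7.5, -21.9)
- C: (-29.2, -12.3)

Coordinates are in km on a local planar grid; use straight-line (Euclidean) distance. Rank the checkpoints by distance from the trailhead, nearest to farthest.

B, D, A, C

Distances from the trailhead:
B (20.8, 16.5): 23.2 km
D (14.4, -16.6): 26.5 km
A (-7.5, -21.9): 28.8 km
C (-29.2, -12.3): 34.5 km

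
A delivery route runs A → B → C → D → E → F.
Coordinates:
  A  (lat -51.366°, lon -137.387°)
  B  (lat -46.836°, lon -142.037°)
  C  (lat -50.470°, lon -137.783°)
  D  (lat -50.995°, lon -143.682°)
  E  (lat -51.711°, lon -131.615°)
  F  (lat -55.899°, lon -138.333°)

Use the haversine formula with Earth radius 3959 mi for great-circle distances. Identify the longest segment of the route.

D–E

Leg distances:
A→B: 377.0 mi
B→C: 317.3 mi
C→D: 260.5 mi
D→E: 522.5 mi
E→F: 398.3 mi
The longest leg is D–E at 522.5 mi.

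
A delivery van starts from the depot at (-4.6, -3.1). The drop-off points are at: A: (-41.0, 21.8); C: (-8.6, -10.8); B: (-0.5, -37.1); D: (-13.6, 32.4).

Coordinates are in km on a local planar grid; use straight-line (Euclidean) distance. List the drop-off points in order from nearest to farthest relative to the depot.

Distance from the depot at (-4.6, -3.1) to each:
C (-8.6, -10.8): 8.7 km
B (-0.5, -37.1): 34.2 km
D (-13.6, 32.4): 36.6 km
A (-41.0, 21.8): 44.1 km

C, B, D, A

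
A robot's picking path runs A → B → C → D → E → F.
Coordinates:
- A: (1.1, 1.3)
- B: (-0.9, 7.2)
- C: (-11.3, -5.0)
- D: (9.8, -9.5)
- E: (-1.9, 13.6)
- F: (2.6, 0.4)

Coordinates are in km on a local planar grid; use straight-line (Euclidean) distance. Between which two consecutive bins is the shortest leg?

Leg distances:
A→B: 6.2 km
B→C: 16.0 km
C→D: 21.6 km
D→E: 25.9 km
E→F: 13.9 km
The shortest leg is A–B at 6.2 km.

A–B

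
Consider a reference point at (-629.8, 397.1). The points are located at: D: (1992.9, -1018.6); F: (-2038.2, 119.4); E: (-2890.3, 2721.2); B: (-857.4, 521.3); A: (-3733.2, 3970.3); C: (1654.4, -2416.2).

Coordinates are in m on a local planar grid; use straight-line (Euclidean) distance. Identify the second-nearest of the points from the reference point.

Distances from the reference point ((-629.8, 397.1)):
B: 259.3 m
F: 1435.5 m
D: 2980.4 m
E: 3242.1 m
C: 3623.8 m
A: 4732.7 m
The second-nearest is F at 1435.5 m.

F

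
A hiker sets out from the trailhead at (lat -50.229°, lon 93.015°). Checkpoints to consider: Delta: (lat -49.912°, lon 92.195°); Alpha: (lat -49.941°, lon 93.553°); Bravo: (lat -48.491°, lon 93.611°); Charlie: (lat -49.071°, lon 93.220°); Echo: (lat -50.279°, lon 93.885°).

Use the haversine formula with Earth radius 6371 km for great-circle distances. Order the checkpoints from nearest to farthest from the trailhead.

Alpha, Echo, Delta, Charlie, Bravo

Distances from the trailhead:
Alpha (lat -49.941°, lon 93.553°): 50.0 km
Echo (lat -50.279°, lon 93.885°): 62.1 km
Delta (lat -49.912°, lon 92.195°): 68.3 km
Charlie (lat -49.071°, lon 93.220°): 129.6 km
Bravo (lat -48.491°, lon 93.611°): 198.0 km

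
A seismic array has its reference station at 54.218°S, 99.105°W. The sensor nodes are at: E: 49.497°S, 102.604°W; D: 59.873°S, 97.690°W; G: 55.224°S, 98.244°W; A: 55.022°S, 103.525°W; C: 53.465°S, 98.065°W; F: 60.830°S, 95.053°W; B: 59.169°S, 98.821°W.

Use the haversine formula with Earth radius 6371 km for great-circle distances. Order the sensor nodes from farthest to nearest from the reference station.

F, D, E, B, A, G, C

Distance from the reference station at 54.218°S, 99.105°W to each:
F 60.830°S, 95.053°W: 773.6 km
D 59.873°S, 97.690°W: 634.6 km
E 49.497°S, 102.604°W: 577.2 km
B 59.169°S, 98.821°W: 550.8 km
A 55.022°S, 103.525°W: 298.2 km
G 55.224°S, 98.244°W: 124.8 km
C 53.465°S, 98.065°W: 108.0 km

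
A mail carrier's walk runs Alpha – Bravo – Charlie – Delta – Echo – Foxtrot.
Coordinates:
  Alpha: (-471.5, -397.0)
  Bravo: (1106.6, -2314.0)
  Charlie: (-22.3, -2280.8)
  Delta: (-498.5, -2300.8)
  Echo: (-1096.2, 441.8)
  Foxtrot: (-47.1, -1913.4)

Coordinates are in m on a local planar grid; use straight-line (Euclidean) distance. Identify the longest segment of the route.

Leg distances:
Alpha→Bravo: 2483.0 m
Bravo→Charlie: 1129.4 m
Charlie→Delta: 476.6 m
Delta→Echo: 2807.0 m
Echo→Foxtrot: 2578.3 m
The longest leg is Delta–Echo at 2807.0 m.

Delta–Echo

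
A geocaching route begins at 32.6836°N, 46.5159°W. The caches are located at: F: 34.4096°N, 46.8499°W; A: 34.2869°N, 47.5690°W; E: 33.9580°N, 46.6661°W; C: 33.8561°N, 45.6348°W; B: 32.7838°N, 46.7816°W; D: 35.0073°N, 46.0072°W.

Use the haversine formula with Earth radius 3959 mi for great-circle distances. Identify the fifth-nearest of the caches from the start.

A

Distance to each, sorted:
B: 16.9 mi
E: 88.5 mi
C: 95.7 mi
F: 120.8 mi
A: 126.3 mi
D: 163.2 mi
The fifth-nearest is A at 126.3 mi.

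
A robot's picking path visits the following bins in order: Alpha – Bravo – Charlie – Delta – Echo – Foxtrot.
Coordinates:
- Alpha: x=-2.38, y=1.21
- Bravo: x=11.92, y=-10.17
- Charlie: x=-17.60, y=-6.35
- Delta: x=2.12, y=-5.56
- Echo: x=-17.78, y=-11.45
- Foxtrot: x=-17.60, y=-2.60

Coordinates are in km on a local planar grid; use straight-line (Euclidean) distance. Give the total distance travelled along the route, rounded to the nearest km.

Leg distances:
Alpha→Bravo: 18.3 km  (cumulative 18.3 km)
Bravo→Charlie: 29.8 km  (cumulative 48.0 km)
Charlie→Delta: 19.7 km  (cumulative 67.8 km)
Delta→Echo: 20.8 km  (cumulative 88.5 km)
Echo→Foxtrot: 8.9 km  (cumulative 97.4 km)
Total route length ≈ 97 km.

97 km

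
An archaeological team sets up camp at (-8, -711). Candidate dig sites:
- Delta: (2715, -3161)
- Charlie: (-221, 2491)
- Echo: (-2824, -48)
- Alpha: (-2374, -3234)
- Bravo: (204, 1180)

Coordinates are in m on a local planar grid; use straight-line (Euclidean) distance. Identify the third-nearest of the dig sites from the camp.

Charlie

Distance to each, sorted:
Bravo: 1902.8 m
Echo: 2893.0 m
Charlie: 3209.1 m
Alpha: 3458.8 m
Delta: 3663.0 m
The third-nearest is Charlie at 3209.1 m.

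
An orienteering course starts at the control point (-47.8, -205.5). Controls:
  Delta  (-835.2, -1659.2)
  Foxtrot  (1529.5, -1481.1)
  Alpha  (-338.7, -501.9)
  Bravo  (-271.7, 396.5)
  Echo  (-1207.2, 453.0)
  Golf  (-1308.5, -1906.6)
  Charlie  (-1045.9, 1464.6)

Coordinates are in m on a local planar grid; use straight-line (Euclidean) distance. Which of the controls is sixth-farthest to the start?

Distances from the start ((-47.8, -205.5)):
Golf: 2117.3 m
Foxtrot: 2028.6 m
Charlie: 1945.6 m
Delta: 1653.3 m
Echo: 1333.4 m
Bravo: 642.3 m
Alpha: 415.3 m
The sixth-farthest is Bravo at 642.3 m.

Bravo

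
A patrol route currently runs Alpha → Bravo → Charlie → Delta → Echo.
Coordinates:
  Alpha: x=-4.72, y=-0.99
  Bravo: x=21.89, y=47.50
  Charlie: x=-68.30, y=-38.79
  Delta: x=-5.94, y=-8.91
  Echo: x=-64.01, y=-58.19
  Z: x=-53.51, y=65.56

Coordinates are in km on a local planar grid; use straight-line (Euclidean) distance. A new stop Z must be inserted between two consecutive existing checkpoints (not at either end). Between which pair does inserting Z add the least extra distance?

between Bravo and Charlie

Added distance for inserting Z between each consecutive pair:
Alpha–Bravo: 104.7 km
Bravo–Charlie: 58.1 km
Charlie–Delta: 124.6 km
Delta–Echo: 136.4 km
Smallest added distance is 58.1 km, inserting between Bravo and Charlie.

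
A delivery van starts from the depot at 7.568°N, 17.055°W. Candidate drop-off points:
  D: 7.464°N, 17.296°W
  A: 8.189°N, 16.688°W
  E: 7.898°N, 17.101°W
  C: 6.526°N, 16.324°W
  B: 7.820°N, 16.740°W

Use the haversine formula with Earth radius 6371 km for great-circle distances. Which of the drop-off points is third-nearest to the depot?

B

Distance to each, sorted:
D: 29.0 km
E: 37.0 km
B: 44.6 km
A: 80.0 km
C: 141.2 km
The third-nearest is B at 44.6 km.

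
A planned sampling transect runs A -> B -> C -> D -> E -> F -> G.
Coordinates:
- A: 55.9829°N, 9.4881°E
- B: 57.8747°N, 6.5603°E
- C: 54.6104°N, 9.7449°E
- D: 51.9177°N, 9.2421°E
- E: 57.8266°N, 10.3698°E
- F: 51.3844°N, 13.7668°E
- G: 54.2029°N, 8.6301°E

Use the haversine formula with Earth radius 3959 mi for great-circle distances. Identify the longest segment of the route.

E–F

Leg distances:
A→B: 171.1 mi
B→C: 256.5 mi
C→D: 187.2 mi
D→E: 410.7 mi
E→F: 465.3 mi
F→G: 289.7 mi
The longest leg is E–F at 465.3 mi.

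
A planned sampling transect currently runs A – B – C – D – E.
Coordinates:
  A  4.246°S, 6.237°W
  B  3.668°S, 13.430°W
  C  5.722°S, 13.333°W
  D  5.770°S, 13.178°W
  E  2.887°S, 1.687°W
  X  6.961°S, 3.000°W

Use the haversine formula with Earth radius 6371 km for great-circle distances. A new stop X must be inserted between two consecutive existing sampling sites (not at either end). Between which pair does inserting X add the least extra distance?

between D and E

Added distance for inserting X between each consecutive pair:
A–B: 879.2 km
B–C: 2132.8 km
C–D: 2264.7 km
D–E: 294.6 km
Smallest added distance is 294.6 km, inserting between D and E.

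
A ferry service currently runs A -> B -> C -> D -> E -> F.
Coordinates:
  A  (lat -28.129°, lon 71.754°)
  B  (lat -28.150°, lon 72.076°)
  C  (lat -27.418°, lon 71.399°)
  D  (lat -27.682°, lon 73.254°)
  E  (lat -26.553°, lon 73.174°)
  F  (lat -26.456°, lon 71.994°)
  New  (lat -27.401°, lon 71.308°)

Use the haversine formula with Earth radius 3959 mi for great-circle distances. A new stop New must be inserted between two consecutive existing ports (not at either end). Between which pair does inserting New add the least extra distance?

Added distance for inserting New between each consecutive pair:
A–B: 107.4 mi
B–C: 10.2 mi
C–D: 11.4 mi
D–E: 171.6 mi
E–F: 133.5 mi
Smallest added distance is 10.2 mi, inserting between B and C.

between B and C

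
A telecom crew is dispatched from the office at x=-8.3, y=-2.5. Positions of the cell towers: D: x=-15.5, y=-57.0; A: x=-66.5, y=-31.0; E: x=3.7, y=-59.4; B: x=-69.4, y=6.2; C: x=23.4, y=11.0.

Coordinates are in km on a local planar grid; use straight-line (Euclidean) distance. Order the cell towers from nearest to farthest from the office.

C, D, E, B, A

Distances from the office:
C x=23.4, y=11.0: 34.5 km
D x=-15.5, y=-57.0: 55.0 km
E x=3.7, y=-59.4: 58.2 km
B x=-69.4, y=6.2: 61.7 km
A x=-66.5, y=-31.0: 64.8 km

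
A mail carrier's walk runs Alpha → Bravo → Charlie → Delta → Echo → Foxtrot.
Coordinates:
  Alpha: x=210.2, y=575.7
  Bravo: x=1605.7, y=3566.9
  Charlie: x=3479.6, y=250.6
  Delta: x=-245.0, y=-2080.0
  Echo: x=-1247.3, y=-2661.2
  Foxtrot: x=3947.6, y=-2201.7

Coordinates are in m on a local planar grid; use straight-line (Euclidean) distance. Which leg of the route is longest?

Leg distances:
Alpha→Bravo: 3300.7 m
Bravo→Charlie: 3809.1 m
Charlie→Delta: 4393.7 m
Delta→Echo: 1158.6 m
Echo→Foxtrot: 5215.2 m
The longest leg is Echo–Foxtrot at 5215.2 m.

Echo–Foxtrot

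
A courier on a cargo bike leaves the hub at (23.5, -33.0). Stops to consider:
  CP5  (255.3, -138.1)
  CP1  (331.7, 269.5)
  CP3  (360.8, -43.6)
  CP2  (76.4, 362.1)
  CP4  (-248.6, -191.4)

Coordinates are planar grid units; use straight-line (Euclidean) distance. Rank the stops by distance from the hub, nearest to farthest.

Distances from the hub:
CP5 (255.3, -138.1): 254.5
CP4 (-248.6, -191.4): 314.8
CP3 (360.8, -43.6): 337.5
CP2 (76.4, 362.1): 398.6
CP1 (331.7, 269.5): 431.8

CP5, CP4, CP3, CP2, CP1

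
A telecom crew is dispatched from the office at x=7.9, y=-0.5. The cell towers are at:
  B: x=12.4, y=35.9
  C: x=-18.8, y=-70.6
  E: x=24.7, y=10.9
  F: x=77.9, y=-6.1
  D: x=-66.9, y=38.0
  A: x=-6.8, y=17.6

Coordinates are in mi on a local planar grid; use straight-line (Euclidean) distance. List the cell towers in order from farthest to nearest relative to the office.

D, C, F, B, A, E

Computing each straight-line distance from x=7.9, y=-0.5:
D x=-66.9, y=38.0: 84.1 mi
C x=-18.8, y=-70.6: 75.0 mi
F x=77.9, y=-6.1: 70.2 mi
B x=12.4, y=35.9: 36.7 mi
A x=-6.8, y=17.6: 23.3 mi
E x=24.7, y=10.9: 20.3 mi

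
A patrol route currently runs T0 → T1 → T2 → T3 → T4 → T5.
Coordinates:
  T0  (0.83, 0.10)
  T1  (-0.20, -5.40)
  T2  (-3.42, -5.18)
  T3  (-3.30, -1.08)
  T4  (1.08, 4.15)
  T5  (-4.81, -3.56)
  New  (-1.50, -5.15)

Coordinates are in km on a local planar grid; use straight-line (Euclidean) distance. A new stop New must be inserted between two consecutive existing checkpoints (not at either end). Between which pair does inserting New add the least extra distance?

between T1 and T2

Added distance for inserting New between each consecutive pair:
T0–T1: 1.5 km
T1–T2: 0.0 km
T2–T3: 2.3 km
T3–T4: 7.3 km
T4–T5: 3.6 km
Smallest added distance is 0.0 km, inserting between T1 and T2.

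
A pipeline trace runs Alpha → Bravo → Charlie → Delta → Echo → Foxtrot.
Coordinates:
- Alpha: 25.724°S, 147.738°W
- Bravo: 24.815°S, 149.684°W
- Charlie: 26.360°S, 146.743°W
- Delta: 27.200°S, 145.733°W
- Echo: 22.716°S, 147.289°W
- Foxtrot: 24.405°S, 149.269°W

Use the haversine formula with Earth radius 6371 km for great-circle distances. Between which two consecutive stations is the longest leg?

Delta–Echo

Leg distances:
Alpha→Bravo: 220.2 km
Bravo→Charlie: 341.3 km
Charlie→Delta: 137.0 km
Delta→Echo: 522.7 km
Echo→Foxtrot: 275.7 km
The longest leg is Delta–Echo at 522.7 km.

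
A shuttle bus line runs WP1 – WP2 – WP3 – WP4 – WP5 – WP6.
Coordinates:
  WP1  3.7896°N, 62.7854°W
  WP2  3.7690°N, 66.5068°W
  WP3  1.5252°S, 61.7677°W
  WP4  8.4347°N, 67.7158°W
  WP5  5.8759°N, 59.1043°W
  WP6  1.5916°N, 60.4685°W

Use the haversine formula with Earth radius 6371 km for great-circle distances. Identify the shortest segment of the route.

WP1–WP2

Leg distances:
WP1→WP2: 412.9 km
WP2→WP3: 789.9 km
WP3→WP4: 1288.9 km
WP4→WP5: 991.7 km
WP5→WP6: 499.9 km
The shortest leg is WP1–WP2 at 412.9 km.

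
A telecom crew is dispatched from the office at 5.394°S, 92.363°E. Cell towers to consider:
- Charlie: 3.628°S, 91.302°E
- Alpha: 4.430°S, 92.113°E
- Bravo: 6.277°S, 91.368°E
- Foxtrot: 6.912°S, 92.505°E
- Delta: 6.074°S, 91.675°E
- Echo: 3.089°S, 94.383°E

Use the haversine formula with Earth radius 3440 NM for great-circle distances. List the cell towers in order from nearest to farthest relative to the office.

Delta, Alpha, Bravo, Foxtrot, Charlie, Echo

Distances from the office:
Delta 6.074°S, 91.675°E: 57.9 NM
Alpha 4.430°S, 92.113°E: 59.8 NM
Bravo 6.277°S, 91.368°E: 79.6 NM
Foxtrot 6.912°S, 92.505°E: 91.5 NM
Charlie 3.628°S, 91.302°E: 123.6 NM
Echo 3.089°S, 94.383°E: 183.8 NM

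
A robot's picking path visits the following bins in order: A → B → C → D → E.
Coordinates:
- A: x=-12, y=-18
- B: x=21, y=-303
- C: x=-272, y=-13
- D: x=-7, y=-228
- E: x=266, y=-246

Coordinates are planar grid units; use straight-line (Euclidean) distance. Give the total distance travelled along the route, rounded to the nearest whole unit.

Leg distances:
A→B: 286.9  (cumulative 286.9)
B→C: 412.2  (cumulative 699.2)
C→D: 341.2  (cumulative 1040.4)
D→E: 273.6  (cumulative 1314.0)
Total route length ≈ 1314.

1314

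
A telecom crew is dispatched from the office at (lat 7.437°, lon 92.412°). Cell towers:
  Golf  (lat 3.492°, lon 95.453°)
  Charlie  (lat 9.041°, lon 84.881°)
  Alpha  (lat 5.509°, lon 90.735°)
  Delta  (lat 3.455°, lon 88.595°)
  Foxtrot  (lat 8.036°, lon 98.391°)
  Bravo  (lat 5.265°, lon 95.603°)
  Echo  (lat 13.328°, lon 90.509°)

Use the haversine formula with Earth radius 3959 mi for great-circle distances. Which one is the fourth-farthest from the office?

Distance to each, sorted:
Charlie: 526.8 mi
Echo: 427.1 mi
Foxtrot: 411.5 mi
Delta: 380.3 mi
Golf: 343.6 mi
Bravo: 265.6 mi
Alpha: 176.1 mi
The fourth-farthest is Delta at 380.3 mi.

Delta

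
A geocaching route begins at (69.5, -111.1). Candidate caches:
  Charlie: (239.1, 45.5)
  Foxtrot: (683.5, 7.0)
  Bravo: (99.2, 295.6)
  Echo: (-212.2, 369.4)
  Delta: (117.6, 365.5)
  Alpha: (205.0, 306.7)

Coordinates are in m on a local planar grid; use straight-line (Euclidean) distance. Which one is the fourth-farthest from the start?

Alpha

Distances from the start ((69.5, -111.1)):
Foxtrot: 625.3 m
Echo: 557.0 m
Delta: 479.0 m
Alpha: 439.2 m
Bravo: 407.8 m
Charlie: 230.8 m
The fourth-farthest is Alpha at 439.2 m.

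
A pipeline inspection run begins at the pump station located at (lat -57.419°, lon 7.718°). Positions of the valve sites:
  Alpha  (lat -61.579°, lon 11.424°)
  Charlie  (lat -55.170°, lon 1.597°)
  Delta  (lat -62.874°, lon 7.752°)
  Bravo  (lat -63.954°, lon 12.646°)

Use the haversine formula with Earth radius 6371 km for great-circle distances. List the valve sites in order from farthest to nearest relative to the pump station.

Bravo, Delta, Alpha, Charlie

Distances from the pump station:
Bravo (lat -63.954°, lon 12.646°): 774.0 km
Delta (lat -62.874°, lon 7.752°): 606.6 km
Alpha (lat -61.579°, lon 11.424°): 507.5 km
Charlie (lat -55.170°, lon 1.597°): 452.7 km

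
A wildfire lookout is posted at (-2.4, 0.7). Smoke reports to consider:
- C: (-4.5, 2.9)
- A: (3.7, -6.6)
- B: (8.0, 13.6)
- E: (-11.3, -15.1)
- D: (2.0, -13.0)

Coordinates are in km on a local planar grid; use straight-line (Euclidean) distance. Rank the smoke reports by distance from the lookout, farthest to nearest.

E, B, D, A, C

Computing each straight-line distance from (-2.4, 0.7):
E (-11.3, -15.1): 18.1 km
B (8.0, 13.6): 16.6 km
D (2.0, -13.0): 14.4 km
A (3.7, -6.6): 9.5 km
C (-4.5, 2.9): 3.0 km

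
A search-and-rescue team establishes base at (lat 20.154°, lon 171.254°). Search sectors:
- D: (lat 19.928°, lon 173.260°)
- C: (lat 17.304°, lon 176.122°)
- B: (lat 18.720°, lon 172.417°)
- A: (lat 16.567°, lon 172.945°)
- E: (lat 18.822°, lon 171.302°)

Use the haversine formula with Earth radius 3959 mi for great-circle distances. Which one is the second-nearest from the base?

Distance to each, sorted:
E: 92.1 mi
B: 124.7 mi
D: 131.1 mi
A: 271.5 mi
C: 374.5 mi
The second-nearest is B at 124.7 mi.

B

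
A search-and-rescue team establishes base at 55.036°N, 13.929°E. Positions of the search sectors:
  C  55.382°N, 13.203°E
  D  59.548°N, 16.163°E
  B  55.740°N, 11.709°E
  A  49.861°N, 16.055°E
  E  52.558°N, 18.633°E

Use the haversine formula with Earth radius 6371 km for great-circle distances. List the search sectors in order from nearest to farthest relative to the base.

C, B, E, D, A

Computing each great-circle distance from 55.036°N, 13.929°E:
C 55.382°N, 13.203°E: 60.0 km
B 55.740°N, 11.709°E: 160.6 km
E 52.558°N, 18.633°E: 413.8 km
D 59.548°N, 16.163°E: 519.3 km
A 49.861°N, 16.055°E: 593.1 km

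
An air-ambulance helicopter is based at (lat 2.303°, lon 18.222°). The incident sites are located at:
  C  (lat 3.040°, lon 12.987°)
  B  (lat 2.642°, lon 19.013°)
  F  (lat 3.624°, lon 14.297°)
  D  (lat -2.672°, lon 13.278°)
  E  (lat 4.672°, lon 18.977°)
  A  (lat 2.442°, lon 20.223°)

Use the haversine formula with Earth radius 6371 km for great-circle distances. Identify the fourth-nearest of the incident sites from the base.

Distance to each, sorted:
B: 95.6 km
A: 222.8 km
E: 276.4 km
F: 459.9 km
C: 587.2 km
D: 779.8 km
The fourth-nearest is F at 459.9 km.

F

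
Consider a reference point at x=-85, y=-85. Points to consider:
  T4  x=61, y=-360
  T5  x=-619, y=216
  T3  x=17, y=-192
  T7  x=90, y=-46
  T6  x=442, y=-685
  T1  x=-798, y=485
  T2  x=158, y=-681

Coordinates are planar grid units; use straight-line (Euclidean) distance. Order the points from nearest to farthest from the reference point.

Computing each straight-line distance from x=-85, y=-85:
T3 x=17, y=-192: 147.8
T7 x=90, y=-46: 179.3
T4 x=61, y=-360: 311.4
T5 x=-619, y=216: 613.0
T2 x=158, y=-681: 643.6
T6 x=442, y=-685: 798.6
T1 x=-798, y=485: 912.8

T3, T7, T4, T5, T2, T6, T1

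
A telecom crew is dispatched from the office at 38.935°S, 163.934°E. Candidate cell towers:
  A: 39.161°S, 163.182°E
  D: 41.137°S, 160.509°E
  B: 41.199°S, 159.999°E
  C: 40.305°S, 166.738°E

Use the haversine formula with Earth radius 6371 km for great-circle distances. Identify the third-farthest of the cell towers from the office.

C

Distance to each, sorted:
B: 418.9 km
D: 380.7 km
C: 284.4 km
A: 69.6 km
The third-farthest is C at 284.4 km.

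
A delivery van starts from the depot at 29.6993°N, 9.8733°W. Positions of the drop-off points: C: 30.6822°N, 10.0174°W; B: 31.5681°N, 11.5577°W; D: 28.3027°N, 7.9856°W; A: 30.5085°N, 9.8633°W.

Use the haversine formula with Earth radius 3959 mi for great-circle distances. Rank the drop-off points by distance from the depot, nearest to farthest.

A, C, D, B

Computing each great-circle distance from 29.6993°N, 9.8733°W:
A 30.5085°N, 9.8633°W: 55.9 mi
C 30.6822°N, 10.0174°W: 68.5 mi
D 28.3027°N, 7.9856°W: 149.4 mi
B 31.5681°N, 11.5577°W: 163.4 mi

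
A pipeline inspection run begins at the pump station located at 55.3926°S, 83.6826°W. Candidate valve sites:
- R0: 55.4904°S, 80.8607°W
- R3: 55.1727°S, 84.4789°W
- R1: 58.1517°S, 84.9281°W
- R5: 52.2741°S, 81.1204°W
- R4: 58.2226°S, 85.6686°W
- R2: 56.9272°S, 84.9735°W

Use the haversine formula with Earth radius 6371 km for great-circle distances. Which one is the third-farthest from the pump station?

Distances from the pump station (55.3926°S, 83.6826°W):
R5: 385.3 km
R4: 337.1 km
R1: 316.0 km
R2: 188.4 km
R0: 178.3 km
R3: 56.0 km
The third-farthest is R1 at 316.0 km.

R1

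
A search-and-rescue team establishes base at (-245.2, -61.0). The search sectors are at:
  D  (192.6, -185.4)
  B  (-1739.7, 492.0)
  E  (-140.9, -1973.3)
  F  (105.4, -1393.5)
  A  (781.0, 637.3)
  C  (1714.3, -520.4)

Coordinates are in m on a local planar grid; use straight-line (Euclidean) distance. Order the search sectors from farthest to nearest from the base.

Distance from the base at (-245.2, -61.0) to each:
C (1714.3, -520.4): 2012.6 m
E (-140.9, -1973.3): 1915.1 m
B (-1739.7, 492.0): 1593.5 m
F (105.4, -1393.5): 1377.9 m
A (781.0, 637.3): 1241.3 m
D (192.6, -185.4): 455.1 m

C, E, B, F, A, D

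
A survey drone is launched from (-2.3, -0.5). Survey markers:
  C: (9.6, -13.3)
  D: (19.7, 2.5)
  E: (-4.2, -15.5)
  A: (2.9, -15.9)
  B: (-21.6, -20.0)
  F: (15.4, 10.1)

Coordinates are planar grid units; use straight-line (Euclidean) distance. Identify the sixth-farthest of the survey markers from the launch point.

Distances from the launch point ((-2.3, -0.5)):
B: 27.4
D: 22.2
F: 20.6
C: 17.5
A: 16.3
E: 15.1
The sixth-farthest is E at 15.1.

E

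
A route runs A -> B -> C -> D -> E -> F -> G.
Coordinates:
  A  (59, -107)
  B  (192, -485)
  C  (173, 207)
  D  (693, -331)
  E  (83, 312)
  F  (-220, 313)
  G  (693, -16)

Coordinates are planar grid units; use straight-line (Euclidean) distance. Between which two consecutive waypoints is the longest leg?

F–G

Leg distances:
A→B: 400.7
B→C: 692.3
C→D: 748.2
D→E: 886.3
E→F: 303.0
F→G: 970.5
The longest leg is F–G at 970.5.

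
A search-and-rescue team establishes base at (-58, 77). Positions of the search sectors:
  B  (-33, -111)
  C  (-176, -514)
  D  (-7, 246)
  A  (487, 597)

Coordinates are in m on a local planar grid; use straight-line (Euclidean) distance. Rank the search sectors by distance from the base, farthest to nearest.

Distances from the base:
A (487, 597): 753.3 m
C (-176, -514): 602.7 m
B (-33, -111): 189.7 m
D (-7, 246): 176.5 m

A, C, B, D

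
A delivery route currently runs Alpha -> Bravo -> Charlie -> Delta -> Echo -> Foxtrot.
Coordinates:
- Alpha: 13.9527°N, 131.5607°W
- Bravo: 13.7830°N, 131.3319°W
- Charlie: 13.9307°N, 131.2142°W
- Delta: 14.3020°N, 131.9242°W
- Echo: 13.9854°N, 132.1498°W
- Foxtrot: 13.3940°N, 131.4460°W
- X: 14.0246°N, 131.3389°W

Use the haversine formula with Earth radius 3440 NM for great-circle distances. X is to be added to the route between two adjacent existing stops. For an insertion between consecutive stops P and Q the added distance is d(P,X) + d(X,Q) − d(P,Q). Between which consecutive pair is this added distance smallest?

Added distance for inserting X between each consecutive pair:
Alpha–Bravo: 11.4 NM
Bravo–Charlie: 12.5 NM
Charlie–Delta: 0.2 NM
Delta–Echo: 62.1 NM
Echo–Foxtrot: 31.4 NM
Smallest added distance is 0.2 NM, inserting between Charlie and Delta.

between Charlie and Delta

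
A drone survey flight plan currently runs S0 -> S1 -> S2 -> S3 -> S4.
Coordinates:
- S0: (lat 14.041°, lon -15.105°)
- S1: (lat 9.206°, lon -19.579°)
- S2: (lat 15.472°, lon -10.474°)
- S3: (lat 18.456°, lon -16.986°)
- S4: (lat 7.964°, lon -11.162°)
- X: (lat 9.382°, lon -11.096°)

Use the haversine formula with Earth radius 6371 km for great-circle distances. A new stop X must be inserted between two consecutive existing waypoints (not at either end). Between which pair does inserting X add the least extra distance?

Added distance for inserting X between each consecutive pair:
S0–S1: 882.9 km
S1–S2: 402.3 km
S2–S3: 1104.8 km
S3–S4: 24.3 km
Smallest added distance is 24.3 km, inserting between S3 and S4.

between S3 and S4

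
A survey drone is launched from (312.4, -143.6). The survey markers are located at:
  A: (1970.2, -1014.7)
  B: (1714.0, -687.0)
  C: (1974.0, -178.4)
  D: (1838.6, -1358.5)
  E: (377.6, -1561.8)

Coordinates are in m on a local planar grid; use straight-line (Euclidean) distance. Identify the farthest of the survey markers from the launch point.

Distances from the launch point ((312.4, -143.6)):
D: 1950.7 m
A: 1872.7 m
C: 1662.0 m
B: 1503.3 m
E: 1419.7 m
The farthest is D at 1950.7 m.

D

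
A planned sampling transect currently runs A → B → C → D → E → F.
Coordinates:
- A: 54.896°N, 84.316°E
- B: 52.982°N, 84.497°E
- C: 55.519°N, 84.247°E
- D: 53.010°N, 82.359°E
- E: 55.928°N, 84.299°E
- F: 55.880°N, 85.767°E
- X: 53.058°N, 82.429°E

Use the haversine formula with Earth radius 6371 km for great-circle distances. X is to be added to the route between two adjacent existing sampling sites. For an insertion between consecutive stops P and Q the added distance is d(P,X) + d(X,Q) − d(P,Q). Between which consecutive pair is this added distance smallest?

Added distance for inserting X between each consecutive pair:
A–B: 164.1 km
B–C: 154.0 km
C–D: 0.4 km
D–E: 0.5 km
E–F: 630.2 km
Smallest added distance is 0.4 km, inserting between C and D.

between C and D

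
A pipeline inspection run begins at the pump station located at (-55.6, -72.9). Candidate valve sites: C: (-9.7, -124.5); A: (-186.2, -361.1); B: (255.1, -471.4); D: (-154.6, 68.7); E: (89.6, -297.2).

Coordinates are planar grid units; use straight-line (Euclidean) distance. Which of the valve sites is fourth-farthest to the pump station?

Distances from the pump station ((-55.6, -72.9)):
B: 505.3
A: 316.4
E: 267.2
D: 172.8
C: 69.1
The fourth-farthest is D at 172.8.

D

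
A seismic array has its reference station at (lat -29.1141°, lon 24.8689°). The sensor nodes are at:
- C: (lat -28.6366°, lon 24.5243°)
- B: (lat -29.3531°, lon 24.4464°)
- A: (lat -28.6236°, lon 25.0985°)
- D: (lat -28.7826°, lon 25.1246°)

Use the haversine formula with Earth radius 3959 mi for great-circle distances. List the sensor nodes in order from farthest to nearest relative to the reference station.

Distances from the reference station:
C (lat -28.6366°, lon 24.5243°): 39.0 mi
A (lat -28.6236°, lon 25.0985°): 36.6 mi
B (lat -29.3531°, lon 24.4464°): 30.4 mi
D (lat -28.7826°, lon 25.1246°): 27.6 mi

C, A, B, D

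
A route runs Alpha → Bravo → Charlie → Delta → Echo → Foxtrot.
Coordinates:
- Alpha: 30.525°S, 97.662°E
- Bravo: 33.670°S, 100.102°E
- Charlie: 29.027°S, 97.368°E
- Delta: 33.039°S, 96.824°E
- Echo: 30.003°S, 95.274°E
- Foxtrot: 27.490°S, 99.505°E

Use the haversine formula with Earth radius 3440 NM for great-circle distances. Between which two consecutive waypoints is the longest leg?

Bravo–Charlie

Leg distances:
Alpha→Bravo: 225.9 NM
Bravo→Charlie: 312.0 NM
Charlie→Delta: 242.5 NM
Delta→Echo: 198.8 NM
Echo→Foxtrot: 269.0 NM
The longest leg is Bravo–Charlie at 312.0 NM.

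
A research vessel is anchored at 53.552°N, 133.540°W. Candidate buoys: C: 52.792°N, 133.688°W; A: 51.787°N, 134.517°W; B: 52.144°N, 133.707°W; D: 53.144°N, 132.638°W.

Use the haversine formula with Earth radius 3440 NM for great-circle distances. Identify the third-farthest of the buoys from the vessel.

C

Distance to each, sorted:
A: 111.8 NM
B: 84.8 NM
C: 45.9 NM
D: 40.6 NM
The third-farthest is C at 45.9 NM.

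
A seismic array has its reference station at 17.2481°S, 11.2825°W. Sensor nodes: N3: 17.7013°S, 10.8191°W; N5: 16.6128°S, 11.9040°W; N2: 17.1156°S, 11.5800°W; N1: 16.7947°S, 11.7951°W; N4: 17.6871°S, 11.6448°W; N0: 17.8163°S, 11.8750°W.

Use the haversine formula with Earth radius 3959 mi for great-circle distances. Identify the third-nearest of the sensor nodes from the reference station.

N3

Distances from the reference station (17.2481°S, 11.2825°W):
N2: 21.7 mi
N4: 38.6 mi
N3: 43.7 mi
N1: 46.1 mi
N0: 55.4 mi
N5: 60.1 mi
The third-nearest is N3 at 43.7 mi.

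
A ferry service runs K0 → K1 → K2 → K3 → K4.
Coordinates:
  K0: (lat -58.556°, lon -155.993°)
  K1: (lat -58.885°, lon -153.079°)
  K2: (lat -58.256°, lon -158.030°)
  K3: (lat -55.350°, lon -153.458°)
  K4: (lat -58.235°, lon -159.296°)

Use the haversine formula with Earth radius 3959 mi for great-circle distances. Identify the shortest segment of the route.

K0–K1

Leg distances:
K0→K1: 107.0 mi
K1→K2: 183.6 mi
K2→K3: 264.9 mi
K3→K4: 297.4 mi
The shortest leg is K0–K1 at 107.0 mi.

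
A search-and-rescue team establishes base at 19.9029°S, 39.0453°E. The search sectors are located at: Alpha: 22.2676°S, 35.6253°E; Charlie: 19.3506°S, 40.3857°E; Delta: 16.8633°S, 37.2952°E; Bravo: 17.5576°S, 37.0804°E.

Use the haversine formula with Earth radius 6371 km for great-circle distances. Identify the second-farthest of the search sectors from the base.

Delta

Distance to each, sorted:
Alpha: 441.6 km
Delta: 385.1 km
Bravo: 332.9 km
Charlie: 153.2 km
The second-farthest is Delta at 385.1 km.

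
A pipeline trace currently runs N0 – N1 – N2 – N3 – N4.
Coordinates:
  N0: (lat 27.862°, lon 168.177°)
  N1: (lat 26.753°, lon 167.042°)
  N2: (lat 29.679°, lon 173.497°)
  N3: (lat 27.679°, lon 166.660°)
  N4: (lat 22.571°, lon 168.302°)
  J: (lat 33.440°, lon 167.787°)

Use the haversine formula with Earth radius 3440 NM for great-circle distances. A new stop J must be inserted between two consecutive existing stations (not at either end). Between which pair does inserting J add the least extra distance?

Added distance for inserting J between each consecutive pair:
N0–N1: 648.8 NM
N1–N2: 388.5 NM
N2–N3: 340.3 NM
N3–N4: 684.5 NM
Smallest added distance is 340.3 NM, inserting between N2 and N3.

between N2 and N3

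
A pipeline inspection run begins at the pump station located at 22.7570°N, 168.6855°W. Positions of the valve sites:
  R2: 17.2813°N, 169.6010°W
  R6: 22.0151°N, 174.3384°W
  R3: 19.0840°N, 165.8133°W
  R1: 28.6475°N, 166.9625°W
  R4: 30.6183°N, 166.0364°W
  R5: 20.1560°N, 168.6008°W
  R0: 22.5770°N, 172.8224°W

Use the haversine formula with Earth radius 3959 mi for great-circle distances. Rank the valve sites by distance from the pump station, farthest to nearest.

Distance from the pump station at 22.7570°N, 168.6855°W to each:
R4 30.6183°N, 166.0364°W: 567.2 mi
R1 28.6475°N, 166.9625°W: 420.9 mi
R2 17.2813°N, 169.6010°W: 383.0 mi
R6 22.0151°N, 174.3384°W: 364.8 mi
R3 19.0840°N, 165.8133°W: 314.3 mi
R0 22.5770°N, 172.8224°W: 264.1 mi
R5 20.1560°N, 168.6008°W: 179.8 mi

R4, R1, R2, R6, R3, R0, R5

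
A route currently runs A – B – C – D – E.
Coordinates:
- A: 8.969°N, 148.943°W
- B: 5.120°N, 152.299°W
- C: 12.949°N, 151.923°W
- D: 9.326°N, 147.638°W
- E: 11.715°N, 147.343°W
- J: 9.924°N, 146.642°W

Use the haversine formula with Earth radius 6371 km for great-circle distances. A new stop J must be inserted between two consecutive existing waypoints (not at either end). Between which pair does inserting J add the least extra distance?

between D and E

Added distance for inserting J between each consecutive pair:
A–B: 528.9 km
B–C: 616.0 km
C–D: 177.4 km
D–E: 73.6 km
Smallest added distance is 73.6 km, inserting between D and E.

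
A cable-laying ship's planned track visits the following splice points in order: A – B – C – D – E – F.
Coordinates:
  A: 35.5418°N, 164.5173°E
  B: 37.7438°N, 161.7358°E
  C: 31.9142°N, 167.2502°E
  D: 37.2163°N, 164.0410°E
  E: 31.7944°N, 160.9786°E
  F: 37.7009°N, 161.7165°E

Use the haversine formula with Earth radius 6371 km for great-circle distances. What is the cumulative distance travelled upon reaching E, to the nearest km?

2492 km

Leg distances:
A→B: 348.6 km  (cumulative 348.6 km)
B→C: 820.3 km  (cumulative 1168.9 km)
C→D: 658.6 km  (cumulative 1827.5 km)
D→E: 664.9 km  (cumulative 2492.4 km)
Cumulative distance at E ≈ 2492 km.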